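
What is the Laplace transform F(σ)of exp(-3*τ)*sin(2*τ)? 2/((σ+3)^2+4)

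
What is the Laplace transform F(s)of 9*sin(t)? 9/(s^2 + 1)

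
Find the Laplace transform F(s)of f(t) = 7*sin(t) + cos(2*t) 7/(s^2 + 1) + s/(s^2 + 4)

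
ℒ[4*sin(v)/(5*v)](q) 4*atan(1/q)/5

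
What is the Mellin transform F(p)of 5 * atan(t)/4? -5 * pi * sec(pi * p/2)/(8 * p)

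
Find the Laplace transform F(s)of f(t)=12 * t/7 12/(7 * s^2)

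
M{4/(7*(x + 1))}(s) 4*pi*csc(pi*s)/7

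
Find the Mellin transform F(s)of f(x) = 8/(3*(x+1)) 8*pi*csc(pi*s)/3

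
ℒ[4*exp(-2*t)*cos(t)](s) 4*(s + 2)/((s + 2)^2 + 1)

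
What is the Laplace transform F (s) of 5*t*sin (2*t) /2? 10*s/ (s^2 + 4) ^2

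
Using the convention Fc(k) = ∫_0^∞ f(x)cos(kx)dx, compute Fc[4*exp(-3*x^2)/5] 2*sqrt(3)*sqrt(pi)*exp(-k^2/12)/15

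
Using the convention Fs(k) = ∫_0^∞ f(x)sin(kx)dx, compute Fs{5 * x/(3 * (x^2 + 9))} 5 * pi * exp(-3 * k)/6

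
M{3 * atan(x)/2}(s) -3 * pi * sec(pi * s/2)/(4 * s)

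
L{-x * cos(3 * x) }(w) (9 - w^2) /(w^2 + 9) ^2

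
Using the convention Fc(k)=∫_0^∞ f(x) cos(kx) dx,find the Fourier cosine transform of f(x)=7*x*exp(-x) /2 7*(1 - k^2) /(2*(k^2+1) ^2) 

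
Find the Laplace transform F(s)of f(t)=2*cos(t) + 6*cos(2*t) 6*s/(s^2 + 4) + 2*s/(s^2 + 1)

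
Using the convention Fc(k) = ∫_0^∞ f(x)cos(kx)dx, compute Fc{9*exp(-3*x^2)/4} 3*sqrt(3)*sqrt(pi)*exp(-k^2/12)/8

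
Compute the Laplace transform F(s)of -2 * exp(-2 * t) -2/(s + 2)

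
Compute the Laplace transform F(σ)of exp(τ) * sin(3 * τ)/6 1/(2 * ((σ - 1)^2 + 9))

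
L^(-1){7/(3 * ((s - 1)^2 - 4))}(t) 7 * exp(t) * sinh(2 * t)/6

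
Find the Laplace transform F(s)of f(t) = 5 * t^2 10/s^3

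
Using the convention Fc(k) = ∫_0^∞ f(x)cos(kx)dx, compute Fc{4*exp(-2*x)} 8/(k^2 + 4)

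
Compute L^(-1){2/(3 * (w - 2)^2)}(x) 2 * x * exp(2 * x)/3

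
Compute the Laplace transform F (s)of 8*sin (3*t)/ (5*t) 8*atan (3/s)/5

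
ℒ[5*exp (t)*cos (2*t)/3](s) 5*(s - 1)/ (3*( (s - 1)^2 + 4))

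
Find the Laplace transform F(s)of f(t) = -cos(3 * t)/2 -s/(2 * s^2 + 18)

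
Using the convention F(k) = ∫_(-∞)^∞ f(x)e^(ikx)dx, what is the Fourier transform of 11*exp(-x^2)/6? 11*sqrt(pi)*exp(-k^2/4)/6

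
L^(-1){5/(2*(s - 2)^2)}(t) 5*t*exp(2*t)/2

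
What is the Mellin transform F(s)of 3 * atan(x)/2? -3 * pi * sec(pi * s/2)/(4 * s)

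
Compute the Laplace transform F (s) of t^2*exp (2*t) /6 1/ (3*(s - 2) ^3) 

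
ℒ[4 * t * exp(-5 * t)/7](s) 4/(7 * (s + 5)^2)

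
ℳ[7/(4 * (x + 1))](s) 7 * pi * csc(pi * s)/4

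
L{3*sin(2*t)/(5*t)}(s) 3*atan(2/s)/5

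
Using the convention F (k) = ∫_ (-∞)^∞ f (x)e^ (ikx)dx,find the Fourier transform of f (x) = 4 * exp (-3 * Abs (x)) 24/ (k^2+9)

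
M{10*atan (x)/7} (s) -5*pi*sec (pi*s/2)/ (7*s)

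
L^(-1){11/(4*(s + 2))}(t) 11*exp(-2*t)/4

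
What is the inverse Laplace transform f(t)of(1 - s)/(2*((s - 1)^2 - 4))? -exp(t)*cosh(2*t)/2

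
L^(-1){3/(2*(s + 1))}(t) 3*exp(-t)/2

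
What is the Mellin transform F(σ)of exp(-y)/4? gamma(σ)/4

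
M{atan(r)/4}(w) -pi * sec(pi * w/2)/(8 * w)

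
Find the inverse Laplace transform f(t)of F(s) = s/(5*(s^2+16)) cos(4*t)/5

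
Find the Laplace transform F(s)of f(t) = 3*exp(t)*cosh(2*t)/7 3*(s - 1)/(7*((s - 1)^2 - 4))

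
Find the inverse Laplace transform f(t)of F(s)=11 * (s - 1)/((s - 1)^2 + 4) 11 * exp(t) * cos(2 * t)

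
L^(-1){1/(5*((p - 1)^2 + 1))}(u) exp(u)*sin(u)/5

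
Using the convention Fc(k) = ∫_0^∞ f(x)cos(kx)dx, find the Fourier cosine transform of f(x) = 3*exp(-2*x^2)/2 3*sqrt(2)*sqrt(pi)*exp(-k^2/8)/8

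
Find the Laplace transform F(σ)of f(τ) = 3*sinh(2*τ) 6/(σ^2 - 4)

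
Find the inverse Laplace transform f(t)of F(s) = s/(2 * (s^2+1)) cos(t)/2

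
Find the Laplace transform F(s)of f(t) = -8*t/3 -8/(3*s^2)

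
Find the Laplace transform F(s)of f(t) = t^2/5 2/(5*s^3)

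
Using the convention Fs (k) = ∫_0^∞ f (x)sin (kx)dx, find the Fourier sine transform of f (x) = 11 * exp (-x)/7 11 * k/ (7 * (k^2 + 1))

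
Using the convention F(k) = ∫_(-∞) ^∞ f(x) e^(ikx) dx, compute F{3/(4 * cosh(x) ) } 3 * pi/(4 * cosh(pi * k/2) ) 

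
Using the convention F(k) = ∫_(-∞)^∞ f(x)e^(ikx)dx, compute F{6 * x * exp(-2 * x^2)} 3 * sqrt(2) * I * sqrt(pi) * k * exp(-k^2/8)/4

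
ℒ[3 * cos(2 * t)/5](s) 3 * s/(5 * (s^2 + 4))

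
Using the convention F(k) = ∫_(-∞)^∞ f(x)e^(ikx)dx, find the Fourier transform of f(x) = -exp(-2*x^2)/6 -sqrt(2)*sqrt(pi)*exp(-k^2/8)/12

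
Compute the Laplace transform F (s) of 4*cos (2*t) 4*s/ (s^2 + 4) 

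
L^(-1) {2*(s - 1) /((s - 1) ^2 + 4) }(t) 2*exp(t)*cos(2*t) 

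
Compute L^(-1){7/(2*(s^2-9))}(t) 7*sinh(3*t)/6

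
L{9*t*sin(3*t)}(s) 54*s/(s^2 + 9)^2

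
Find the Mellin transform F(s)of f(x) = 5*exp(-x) 5*gamma(s)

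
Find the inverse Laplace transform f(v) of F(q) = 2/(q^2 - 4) sinh(2 * v) 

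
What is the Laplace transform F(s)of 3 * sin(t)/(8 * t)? 3 * atan(1/s)/8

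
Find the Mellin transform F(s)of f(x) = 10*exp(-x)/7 10*gamma(s)/7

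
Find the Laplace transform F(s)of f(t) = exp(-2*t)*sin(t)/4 1/(4*((s + 2)^2 + 1))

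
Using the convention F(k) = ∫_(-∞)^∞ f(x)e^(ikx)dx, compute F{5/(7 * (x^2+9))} 5 * pi * exp(-3 * Abs(k))/21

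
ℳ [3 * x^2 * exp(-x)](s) 3 * gamma(s + 2)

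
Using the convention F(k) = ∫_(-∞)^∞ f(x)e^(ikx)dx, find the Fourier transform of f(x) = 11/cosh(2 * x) 11 * pi/(2 * cosh(pi * k/4))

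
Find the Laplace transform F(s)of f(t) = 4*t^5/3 160/s^6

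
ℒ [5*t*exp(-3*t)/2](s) 5/(2*(s + 3)^2)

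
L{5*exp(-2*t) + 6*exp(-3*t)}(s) 6/(s + 3) + 5/(s + 2)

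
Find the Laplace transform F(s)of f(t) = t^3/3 2/s^4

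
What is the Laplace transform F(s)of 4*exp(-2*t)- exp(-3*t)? 4/(s + 2) - 1/(s + 3)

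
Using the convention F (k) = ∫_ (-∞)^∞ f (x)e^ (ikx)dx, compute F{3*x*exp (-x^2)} 3*I*sqrt (pi)*k*exp (-k^2/4)/2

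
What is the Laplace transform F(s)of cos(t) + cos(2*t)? s/(s^2 + 1) + s/(s^2 + 4)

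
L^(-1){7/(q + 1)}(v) 7 * exp(-v)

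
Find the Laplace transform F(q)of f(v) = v q^(-2)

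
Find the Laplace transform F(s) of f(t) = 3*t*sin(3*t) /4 9*s/(2*(s^2 + 9) ^2) 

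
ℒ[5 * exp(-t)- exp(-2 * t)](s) 5/(s+1) - 1/(s+2)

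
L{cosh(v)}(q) q/(q^2 - 1)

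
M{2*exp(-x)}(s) 2*gamma(s)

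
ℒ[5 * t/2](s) 5/(2 * s^2)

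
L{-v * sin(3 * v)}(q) -6 * q/(q^2 + 9)^2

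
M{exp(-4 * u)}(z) gamma(z)/4^z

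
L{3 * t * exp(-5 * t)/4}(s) 3/(4 * (s+5)^2)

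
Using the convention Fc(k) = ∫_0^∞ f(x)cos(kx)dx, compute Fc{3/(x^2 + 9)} pi*exp(-3*k)/2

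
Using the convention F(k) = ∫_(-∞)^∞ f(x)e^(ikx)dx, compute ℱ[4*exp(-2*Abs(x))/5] 16/(5*(k^2 + 4))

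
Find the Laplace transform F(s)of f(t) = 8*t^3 48/s^4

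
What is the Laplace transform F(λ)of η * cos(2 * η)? (λ^2 - 4)/(λ^2 + 4)^2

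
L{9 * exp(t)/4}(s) 9/(4 * (s - 1))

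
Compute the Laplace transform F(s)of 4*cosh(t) 4*s/(s^2 - 1)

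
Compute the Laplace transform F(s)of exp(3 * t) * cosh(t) (s - 3)/((s - 3)^2 - 1)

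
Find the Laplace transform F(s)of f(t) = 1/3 1/(3 * s)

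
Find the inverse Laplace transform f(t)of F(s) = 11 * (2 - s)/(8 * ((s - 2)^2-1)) -11 * exp(2 * t) * cosh(t)/8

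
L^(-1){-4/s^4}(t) -2 * t^3/3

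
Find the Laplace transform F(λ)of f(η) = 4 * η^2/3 8/(3 * λ^3)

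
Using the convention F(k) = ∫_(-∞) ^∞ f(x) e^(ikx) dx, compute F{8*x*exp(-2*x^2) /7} sqrt(2)*I*sqrt(pi)*k*exp(-k^2/8) /7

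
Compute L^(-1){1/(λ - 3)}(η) exp(3 * η)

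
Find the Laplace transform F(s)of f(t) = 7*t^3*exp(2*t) 42/(s - 2)^4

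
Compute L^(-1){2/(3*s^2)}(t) 2*t/3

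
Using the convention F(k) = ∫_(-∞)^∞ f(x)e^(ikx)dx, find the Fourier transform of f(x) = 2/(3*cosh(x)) 2*pi/(3*cosh(pi*k/2))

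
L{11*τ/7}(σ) 11/(7*σ^2)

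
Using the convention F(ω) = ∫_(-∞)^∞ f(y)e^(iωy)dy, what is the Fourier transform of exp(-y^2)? sqrt(pi)*exp(-ω^2/4)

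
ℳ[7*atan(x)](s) -7*pi*sec(pi*s/2)/(2*s)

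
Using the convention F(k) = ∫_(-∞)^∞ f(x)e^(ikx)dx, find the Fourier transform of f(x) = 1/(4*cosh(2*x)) pi/(8*cosh(pi*k/4))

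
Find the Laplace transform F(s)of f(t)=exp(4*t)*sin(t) 1/((s - 4)^2 + 1)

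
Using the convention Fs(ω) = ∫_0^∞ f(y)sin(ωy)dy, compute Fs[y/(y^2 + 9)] pi*exp(-3*ω)/2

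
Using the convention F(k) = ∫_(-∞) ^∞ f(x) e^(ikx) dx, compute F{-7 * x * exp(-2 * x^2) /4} -7 * sqrt(2) * I * sqrt(pi) * k * exp(-k^2/8) /32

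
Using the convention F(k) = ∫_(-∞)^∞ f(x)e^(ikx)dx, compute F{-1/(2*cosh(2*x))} -pi/(4*cosh(pi*k/4))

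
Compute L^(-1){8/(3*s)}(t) 8/3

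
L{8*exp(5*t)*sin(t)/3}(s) 8/(3*((s - 5)^2 + 1))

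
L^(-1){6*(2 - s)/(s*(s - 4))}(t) -6*exp(2*t)*cosh(2*t)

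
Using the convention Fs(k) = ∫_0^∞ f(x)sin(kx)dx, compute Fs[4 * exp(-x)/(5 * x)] 4 * atan(k)/5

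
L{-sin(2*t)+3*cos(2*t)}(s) 3*s/(s^2+4) - 2/(s^2+4)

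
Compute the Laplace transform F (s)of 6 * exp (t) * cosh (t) 6 * (s - 1)/ (s * (s - 2))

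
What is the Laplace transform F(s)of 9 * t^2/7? 18/(7 * s^3)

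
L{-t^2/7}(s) -2/(7*s^3)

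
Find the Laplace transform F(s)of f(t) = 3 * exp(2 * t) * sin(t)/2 3/(2 * ((s - 2)^2+1))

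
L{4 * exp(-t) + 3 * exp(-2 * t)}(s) 3/(s + 2) + 4/(s + 1)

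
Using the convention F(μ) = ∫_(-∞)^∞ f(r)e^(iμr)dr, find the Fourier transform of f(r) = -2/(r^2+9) -2 * pi * exp(-3 * Abs(μ))/3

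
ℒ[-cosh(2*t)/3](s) -s/(3*s^2 - 12)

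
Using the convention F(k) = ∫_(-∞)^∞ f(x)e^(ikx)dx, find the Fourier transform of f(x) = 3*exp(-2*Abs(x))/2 6/(k^2 + 4)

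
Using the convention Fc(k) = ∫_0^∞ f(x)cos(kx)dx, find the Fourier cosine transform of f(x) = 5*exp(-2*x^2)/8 5*sqrt(2)*sqrt(pi)*exp(-k^2/8)/32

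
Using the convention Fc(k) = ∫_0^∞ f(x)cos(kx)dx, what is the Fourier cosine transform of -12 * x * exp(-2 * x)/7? 12 * (k^2-4)/(7 * (k^2 + 4)^2)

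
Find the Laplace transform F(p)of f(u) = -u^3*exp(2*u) -6/(p - 2)^4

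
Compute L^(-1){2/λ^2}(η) 2*η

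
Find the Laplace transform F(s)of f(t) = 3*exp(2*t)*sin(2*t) 6/((s - 2)^2 + 4)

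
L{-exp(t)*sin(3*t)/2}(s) -3/(2*(s - 1)^2+18)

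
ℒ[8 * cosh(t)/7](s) 8 * s/(7 * (s^2-1))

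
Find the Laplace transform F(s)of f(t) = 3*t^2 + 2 2/s + 6/s^3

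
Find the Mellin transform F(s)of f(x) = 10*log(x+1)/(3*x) -10*pi*csc(pi*s)/(3*s - 3)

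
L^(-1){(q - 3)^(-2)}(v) v * exp(3 * v)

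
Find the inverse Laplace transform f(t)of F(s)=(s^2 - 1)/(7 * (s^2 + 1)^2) t * cos(t)/7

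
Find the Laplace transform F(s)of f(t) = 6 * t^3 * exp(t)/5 36/(5 * (s - 1)^4)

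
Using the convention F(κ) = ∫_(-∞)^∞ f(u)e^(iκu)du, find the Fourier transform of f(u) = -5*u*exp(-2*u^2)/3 -5*sqrt(2)*I*sqrt(pi)*κ*exp(-κ^2/8)/24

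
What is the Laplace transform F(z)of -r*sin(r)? -2*z/(z^2 + 1)^2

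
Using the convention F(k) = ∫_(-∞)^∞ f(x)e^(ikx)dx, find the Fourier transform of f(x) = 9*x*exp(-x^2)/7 9*I*sqrt(pi)*k*exp(-k^2/4)/14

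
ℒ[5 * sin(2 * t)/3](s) 10/(3 * (s^2 + 4))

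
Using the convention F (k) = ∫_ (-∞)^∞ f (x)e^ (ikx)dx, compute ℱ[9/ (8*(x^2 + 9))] 3*pi*exp (-3*Abs (k))/8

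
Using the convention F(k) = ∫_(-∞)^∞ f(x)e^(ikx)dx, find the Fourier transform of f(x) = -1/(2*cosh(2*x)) -pi/(4*cosh(pi*k/4))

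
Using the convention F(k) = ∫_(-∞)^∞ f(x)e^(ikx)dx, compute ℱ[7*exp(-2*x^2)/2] 7*sqrt(2)*sqrt(pi)*exp(-k^2/8)/4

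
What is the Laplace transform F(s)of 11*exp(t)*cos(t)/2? 11*(s - 1)/(2*((s - 1)^2 + 1))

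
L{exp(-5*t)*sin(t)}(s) 1/((s + 5)^2 + 1)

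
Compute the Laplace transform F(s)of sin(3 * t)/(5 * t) atan(3/s)/5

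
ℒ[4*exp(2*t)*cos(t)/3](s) 4*(s - 2)/(3*((s - 2)^2 + 1))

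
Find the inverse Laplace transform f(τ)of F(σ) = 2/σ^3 τ^2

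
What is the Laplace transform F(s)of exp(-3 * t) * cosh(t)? (s + 3)/((s + 3)^2 - 1)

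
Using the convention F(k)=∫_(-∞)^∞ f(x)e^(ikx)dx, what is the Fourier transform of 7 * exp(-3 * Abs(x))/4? 21/(2 * (k^2+9))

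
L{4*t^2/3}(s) 8/(3*s^3)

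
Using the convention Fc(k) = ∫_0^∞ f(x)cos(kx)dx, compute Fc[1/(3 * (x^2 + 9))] pi * exp(-3 * k)/18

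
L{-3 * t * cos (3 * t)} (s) 3 * (9 - s^2)/ (s^2 + 9)^2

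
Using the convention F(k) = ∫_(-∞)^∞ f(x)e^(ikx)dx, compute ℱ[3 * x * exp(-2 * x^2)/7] 3 * sqrt(2) * I * sqrt(pi) * k * exp(-k^2/8)/56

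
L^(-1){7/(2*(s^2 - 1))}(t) 7*sinh(t)/2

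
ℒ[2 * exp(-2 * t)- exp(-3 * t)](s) 2/(s + 2) - 1/(s + 3)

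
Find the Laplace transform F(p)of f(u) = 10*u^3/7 60/(7*p^4)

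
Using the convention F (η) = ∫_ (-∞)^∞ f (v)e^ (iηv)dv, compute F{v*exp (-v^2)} I*sqrt (pi)*η*exp (-η^2/4)/2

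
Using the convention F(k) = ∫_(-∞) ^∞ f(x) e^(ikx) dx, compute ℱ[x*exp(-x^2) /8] I*sqrt(pi)*k*exp(-k^2/4) /16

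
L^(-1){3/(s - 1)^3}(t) 3*t^2*exp(t)/2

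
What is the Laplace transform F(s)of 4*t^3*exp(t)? 24/(s - 1)^4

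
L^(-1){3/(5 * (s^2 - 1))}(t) 3 * sinh(t)/5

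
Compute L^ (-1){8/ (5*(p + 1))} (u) 8*exp (-u)/5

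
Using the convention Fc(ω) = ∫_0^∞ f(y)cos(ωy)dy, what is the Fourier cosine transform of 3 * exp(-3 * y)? 9/(ω^2+9)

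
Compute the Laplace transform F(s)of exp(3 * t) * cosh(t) (s - 3)/((s - 3)^2 - 1)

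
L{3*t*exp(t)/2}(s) 3/(2*(s - 1)^2)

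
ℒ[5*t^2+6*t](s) 6/s^2+10/s^3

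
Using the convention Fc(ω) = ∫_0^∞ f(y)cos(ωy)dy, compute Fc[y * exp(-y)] (1 - ω^2)/(ω^2 + 1)^2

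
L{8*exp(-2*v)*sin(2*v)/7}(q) 16/(7*((q + 2)^2 + 4))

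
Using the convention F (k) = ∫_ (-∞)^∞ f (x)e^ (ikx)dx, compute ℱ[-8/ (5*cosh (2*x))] -4*pi/ (5*cosh (pi*k/4))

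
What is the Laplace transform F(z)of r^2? 2/z^3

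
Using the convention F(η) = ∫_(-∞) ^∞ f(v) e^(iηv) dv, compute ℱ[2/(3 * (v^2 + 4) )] pi * exp(-2 * Abs(η) ) /3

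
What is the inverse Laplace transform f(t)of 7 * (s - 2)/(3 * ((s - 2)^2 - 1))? 7 * exp(2 * t) * cosh(t)/3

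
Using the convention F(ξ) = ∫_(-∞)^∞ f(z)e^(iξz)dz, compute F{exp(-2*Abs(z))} 4/(ξ^2 + 4)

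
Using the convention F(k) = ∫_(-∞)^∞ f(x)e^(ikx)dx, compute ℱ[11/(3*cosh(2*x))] 11*pi/(6*cosh(pi*k/4))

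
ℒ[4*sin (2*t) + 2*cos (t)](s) 2*s/ (s^2 + 1) + 8/ (s^2 + 4)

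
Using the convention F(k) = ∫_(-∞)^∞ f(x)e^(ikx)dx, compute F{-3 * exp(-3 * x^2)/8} -sqrt(3) * sqrt(pi) * exp(-k^2/12)/8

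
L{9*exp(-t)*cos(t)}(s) 9*(s + 1)/((s + 1)^2 + 1)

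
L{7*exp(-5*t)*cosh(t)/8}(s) 7*(s + 5)/(8*((s + 5)^2 - 1))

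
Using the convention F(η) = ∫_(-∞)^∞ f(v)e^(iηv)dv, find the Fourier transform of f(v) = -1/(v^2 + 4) -pi*exp(-2*Abs(η))/2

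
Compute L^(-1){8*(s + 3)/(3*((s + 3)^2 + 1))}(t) 8*exp(-3*t)*cos(t)/3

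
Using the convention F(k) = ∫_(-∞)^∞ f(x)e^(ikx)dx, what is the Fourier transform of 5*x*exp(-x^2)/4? 5*I*sqrt(pi)*k*exp(-k^2/4)/8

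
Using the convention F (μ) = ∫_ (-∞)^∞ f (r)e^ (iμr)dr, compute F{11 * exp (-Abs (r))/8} 11/ (4 * (μ^2 + 1))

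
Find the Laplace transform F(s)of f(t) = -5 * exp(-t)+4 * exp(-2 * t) 4/(s+2) - 5/(s+1)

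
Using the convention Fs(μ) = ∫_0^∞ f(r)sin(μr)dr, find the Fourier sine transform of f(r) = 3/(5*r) 3*pi/10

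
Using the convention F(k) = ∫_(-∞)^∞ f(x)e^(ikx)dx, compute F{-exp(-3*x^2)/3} -sqrt(3)*sqrt(pi)*exp(-k^2/12)/9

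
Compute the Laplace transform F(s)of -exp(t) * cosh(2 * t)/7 (1 - s)/(7 * ((s - 1)^2 - 4))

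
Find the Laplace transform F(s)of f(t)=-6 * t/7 -6/(7 * s^2)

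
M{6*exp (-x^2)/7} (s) 3*gamma (s/2)/7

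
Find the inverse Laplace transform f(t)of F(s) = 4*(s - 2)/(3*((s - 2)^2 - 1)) 4*exp(2*t)*cosh(t)/3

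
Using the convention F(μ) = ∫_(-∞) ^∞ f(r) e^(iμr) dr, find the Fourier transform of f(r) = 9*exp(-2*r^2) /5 9*sqrt(2)*sqrt(pi)*exp(-μ^2/8) /10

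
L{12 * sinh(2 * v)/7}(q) 24/(7 * (q^2 - 4))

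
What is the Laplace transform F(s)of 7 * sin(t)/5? 7/(5 * (s^2 + 1))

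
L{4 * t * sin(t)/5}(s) 8 * s/(5 * (s^2 + 1)^2)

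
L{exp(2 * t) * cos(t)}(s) (s - 2)/((s - 2)^2 + 1)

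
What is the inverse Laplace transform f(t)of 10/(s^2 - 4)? 5 * sinh(2 * t)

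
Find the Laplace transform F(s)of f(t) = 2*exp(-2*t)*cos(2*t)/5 2*(s+2)/(5*((s+2)^2+4))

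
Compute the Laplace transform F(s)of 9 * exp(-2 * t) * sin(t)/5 9/(5 * ((s + 2)^2 + 1))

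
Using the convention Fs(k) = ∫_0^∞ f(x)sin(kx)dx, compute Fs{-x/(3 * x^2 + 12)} -pi * exp(-2 * k)/6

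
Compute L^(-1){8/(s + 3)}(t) 8 * exp(-3 * t)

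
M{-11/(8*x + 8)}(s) -11*pi*csc(pi*s)/8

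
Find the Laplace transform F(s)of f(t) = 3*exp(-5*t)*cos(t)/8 3*(s+5)/(8*((s+5)^2+1))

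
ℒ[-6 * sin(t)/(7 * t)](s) -6 * atan(1/s)/7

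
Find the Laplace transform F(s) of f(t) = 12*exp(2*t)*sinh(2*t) 24/(s*(s - 4) ) 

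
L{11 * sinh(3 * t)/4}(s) 33/(4 * (s^2 - 9))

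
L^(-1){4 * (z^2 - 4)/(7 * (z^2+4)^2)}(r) 4 * r * cos(2 * r)/7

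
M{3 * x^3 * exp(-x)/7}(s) 3 * gamma(s + 3)/7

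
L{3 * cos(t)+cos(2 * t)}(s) s/(s^2+4)+3 * s/(s^2+1)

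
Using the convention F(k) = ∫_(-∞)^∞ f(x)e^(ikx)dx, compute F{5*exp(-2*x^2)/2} 5*sqrt(2)*sqrt(pi)*exp(-k^2/8)/4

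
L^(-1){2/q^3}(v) v^2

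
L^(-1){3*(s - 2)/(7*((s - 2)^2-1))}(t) 3*exp(2*t)*cosh(t)/7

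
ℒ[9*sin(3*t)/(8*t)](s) 9*atan(3/s)/8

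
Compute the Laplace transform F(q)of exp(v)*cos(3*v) (q - 1)/((q - 1)^2 + 9)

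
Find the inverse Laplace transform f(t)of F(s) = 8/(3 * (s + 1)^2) 8 * t * exp(-t)/3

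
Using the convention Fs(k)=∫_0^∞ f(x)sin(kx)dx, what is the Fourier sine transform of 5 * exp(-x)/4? 5 * k/(4 * (k^2 + 1))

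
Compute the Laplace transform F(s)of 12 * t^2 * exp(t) 24/(s - 1)^3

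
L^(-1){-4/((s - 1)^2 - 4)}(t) -2 * exp(t) * sinh(2 * t)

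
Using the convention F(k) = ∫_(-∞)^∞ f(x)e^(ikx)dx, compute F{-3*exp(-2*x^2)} -3*sqrt(2)*sqrt(pi)*exp(-k^2/8)/2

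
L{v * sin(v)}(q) 2 * q/(q^2 + 1)^2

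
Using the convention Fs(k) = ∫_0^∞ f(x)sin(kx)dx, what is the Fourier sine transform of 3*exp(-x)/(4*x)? 3*atan(k)/4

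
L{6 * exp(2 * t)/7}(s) 6/(7 * (s - 2))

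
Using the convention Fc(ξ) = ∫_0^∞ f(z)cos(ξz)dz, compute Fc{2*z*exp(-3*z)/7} 2*(9 - ξ^2)/(7*(ξ^2 + 9)^2)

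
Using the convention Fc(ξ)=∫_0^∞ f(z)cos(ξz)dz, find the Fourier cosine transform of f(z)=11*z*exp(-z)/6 11*(1 - ξ^2)/(6*(ξ^2 + 1)^2)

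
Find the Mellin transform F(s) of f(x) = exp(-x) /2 gamma(s) /2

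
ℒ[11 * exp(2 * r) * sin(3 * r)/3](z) 11/((z - 2)^2 + 9)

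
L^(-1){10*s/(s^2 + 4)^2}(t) 5*t*sin(2*t)/2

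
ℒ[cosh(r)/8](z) z/(8 * (z^2-1))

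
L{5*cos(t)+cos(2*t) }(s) s/(s^2+4)+5*s/(s^2+1) 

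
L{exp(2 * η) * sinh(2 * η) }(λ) 2/(λ * (λ - 4) ) 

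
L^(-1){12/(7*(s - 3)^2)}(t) 12*t*exp(3*t)/7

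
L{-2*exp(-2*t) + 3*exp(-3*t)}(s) 3/(s + 3) - 2/(s + 2)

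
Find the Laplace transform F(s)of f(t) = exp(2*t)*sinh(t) 1/((s - 2)^2 - 1)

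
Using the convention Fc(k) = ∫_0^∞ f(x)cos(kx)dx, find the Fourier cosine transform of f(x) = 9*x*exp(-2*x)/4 9*(4 - k^2)/(4*(k^2+4)^2)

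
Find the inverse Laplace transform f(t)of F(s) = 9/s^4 3*t^3/2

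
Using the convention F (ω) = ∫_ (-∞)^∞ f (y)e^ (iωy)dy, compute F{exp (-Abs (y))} 2/ (ω^2 + 1)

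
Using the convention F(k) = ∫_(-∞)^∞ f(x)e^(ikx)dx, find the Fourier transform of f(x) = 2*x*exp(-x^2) I*sqrt(pi)*k*exp(-k^2/4)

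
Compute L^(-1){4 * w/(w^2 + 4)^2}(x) x * sin(2 * x)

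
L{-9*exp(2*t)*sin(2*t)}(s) -18/((s - 2)^2+4)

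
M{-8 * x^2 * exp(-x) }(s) -8 * gamma(s + 2) 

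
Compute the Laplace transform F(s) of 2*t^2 4/s^3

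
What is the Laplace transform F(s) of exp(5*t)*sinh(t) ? 1/((s - 5) ^2-1) 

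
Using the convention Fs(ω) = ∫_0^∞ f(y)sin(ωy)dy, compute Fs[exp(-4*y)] ω/(ω^2 + 16)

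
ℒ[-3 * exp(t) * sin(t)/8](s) -3/(8 * (s - 1)^2 + 8)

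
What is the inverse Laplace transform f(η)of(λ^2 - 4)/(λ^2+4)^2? η*cos(2*η)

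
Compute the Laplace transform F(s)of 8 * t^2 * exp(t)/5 16/(5 * (s - 1)^3)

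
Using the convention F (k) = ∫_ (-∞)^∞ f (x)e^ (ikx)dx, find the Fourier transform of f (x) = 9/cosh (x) 9*pi/cosh (pi*k/2)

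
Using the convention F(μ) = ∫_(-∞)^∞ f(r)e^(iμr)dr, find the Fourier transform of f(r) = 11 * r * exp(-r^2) 11 * I * sqrt(pi) * μ * exp(-μ^2/4)/2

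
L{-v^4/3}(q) -8/q^5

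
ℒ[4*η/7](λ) 4/(7*λ^2)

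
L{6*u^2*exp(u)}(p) 12/(p - 1)^3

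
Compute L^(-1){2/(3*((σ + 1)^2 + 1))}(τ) 2*exp(-τ)*sin(τ)/3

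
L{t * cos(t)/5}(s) (s^2 - 1)/(5 * (s^2 + 1)^2)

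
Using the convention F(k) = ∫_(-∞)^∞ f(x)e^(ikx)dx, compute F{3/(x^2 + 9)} pi*exp(-3*Abs(k))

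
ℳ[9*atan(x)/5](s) -9*pi*sec(pi*s/2)/(10*s)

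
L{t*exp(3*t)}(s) (s - 3)^(-2)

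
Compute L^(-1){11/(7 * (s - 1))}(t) 11 * exp(t)/7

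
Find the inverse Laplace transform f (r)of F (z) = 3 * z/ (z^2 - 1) 3 * cosh (r)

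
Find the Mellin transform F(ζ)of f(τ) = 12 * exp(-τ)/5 12 * gamma(ζ)/5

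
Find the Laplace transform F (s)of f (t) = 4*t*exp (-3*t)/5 4/ (5*(s+3)^2)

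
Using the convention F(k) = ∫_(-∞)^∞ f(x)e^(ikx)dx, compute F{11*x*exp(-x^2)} 11*I*sqrt(pi)*k*exp(-k^2/4)/2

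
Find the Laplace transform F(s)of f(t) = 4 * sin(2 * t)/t 4 * atan(2/s)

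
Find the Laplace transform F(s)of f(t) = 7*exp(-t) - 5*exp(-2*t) 7/(s + 1) - 5/(s + 2)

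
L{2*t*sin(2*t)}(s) 8*s/(s^2 + 4)^2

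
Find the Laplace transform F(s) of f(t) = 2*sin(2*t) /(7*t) 2*atan(2/s) /7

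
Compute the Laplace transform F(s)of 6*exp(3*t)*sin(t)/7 6/(7*((s - 3)^2+1))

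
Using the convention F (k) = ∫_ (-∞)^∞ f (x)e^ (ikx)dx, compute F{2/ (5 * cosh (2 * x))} pi/ (5 * cosh (pi * k/4))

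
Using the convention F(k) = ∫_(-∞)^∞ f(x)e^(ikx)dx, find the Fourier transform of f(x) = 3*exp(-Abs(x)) 6/(k^2+1)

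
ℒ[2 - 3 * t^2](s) 2/s - 6/s^3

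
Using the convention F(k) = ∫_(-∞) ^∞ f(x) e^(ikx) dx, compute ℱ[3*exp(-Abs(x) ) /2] 3/(k^2 + 1) 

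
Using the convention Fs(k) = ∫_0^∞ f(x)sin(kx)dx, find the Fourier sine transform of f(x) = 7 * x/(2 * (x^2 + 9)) 7 * pi * exp(-3 * k)/4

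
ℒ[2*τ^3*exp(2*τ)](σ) 12/(σ - 2)^4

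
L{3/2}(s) 3/(2 * s)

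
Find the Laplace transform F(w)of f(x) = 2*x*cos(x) 2*(w^2 - 1)/(w^2+1)^2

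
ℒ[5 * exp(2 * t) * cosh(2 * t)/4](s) 5 * (s - 2)/(4 * s * (s - 4))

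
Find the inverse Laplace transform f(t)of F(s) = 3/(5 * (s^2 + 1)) 3 * sin(t)/5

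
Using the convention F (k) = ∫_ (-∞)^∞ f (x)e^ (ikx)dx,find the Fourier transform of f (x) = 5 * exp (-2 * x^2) 5 * sqrt (2) * sqrt (pi) * exp (-k^2/8)/2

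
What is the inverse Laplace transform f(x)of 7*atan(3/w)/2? 7*sin(3*x)/(2*x)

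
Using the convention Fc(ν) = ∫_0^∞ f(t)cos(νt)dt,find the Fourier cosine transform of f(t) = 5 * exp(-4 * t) 20/(ν^2 + 16)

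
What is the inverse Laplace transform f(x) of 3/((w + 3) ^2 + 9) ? exp(-3*x)*sin(3*x) 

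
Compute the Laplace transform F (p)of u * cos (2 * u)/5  (p^2-4)/ (5 * (p^2 + 4)^2)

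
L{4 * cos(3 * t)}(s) 4 * s/(s^2 + 9)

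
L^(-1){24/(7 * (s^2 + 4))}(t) 12 * sin(2 * t)/7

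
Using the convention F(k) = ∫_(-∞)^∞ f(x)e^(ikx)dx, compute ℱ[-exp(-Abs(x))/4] -1/(2*k^2+2)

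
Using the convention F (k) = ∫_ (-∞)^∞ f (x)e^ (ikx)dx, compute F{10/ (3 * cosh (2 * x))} 5 * pi/ (3 * cosh (pi * k/4))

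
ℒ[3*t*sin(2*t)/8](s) 3*s/(2*(s^2 + 4)^2)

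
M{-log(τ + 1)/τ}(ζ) pi*csc(pi*ζ)/(ζ - 1)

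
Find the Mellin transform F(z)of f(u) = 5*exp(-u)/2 5*gamma(z)/2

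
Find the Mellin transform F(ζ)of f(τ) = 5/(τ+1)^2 -5 * pi * (ζ - 1)/sin(pi * ζ)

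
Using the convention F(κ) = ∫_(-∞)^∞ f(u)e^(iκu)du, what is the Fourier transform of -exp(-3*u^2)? -sqrt(3)*sqrt(pi)*exp(-κ^2/12)/3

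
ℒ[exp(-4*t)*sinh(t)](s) 1/((s + 4)^2 - 1)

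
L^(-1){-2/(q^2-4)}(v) -sinh(2 * v)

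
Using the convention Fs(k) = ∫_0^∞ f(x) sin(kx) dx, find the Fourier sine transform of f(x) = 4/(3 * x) 2 * pi/3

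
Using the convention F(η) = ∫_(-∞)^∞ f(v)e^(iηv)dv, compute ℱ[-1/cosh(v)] -pi/cosh(pi*η/2)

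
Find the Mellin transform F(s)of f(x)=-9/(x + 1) -9 * pi * csc(pi * s)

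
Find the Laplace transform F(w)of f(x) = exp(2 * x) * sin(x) 1/((w - 2)^2+1)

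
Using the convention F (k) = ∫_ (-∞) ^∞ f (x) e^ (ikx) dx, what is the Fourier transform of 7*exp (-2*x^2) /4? 7*sqrt (2)*sqrt (pi)*exp (-k^2/8) /8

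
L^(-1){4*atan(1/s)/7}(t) 4*sin(t)/(7*t)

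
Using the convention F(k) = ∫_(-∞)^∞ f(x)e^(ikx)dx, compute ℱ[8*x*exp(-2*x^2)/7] sqrt(2)*I*sqrt(pi)*k*exp(-k^2/8)/7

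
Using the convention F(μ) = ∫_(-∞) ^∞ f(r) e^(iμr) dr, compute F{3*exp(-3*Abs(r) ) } 18/(μ^2 + 9) 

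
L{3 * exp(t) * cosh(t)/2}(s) 3 * (s - 1)/(2 * s * (s - 2))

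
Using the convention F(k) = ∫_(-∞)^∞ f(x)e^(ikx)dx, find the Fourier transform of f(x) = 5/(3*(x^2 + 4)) 5*pi*exp(-2*Abs(k))/6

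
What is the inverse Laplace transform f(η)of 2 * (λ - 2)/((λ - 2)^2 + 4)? 2 * exp(2 * η) * cos(2 * η)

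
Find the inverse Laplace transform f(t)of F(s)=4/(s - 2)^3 2 * t^2 * exp(2 * t)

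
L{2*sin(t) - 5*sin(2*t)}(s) 2/(s^2 + 1) - 10/(s^2 + 4)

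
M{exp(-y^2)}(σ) gamma(σ/2)/2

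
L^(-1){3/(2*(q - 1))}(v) 3*exp(v)/2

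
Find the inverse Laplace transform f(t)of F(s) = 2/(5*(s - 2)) 2*exp(2*t)/5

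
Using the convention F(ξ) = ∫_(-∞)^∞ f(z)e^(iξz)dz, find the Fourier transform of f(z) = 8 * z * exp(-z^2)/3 4 * I * sqrt(pi) * ξ * exp(-ξ^2/4)/3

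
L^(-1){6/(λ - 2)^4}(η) η^3*exp(2*η)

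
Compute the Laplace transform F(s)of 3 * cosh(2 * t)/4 3 * s/(4 * (s^2 - 4))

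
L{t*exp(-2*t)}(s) (s + 2)^(-2)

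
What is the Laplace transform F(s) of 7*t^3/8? 21/(4*s^4) 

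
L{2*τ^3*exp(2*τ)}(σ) 12/(σ - 2)^4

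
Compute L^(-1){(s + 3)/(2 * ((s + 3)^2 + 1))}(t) exp(-3 * t) * cos(t)/2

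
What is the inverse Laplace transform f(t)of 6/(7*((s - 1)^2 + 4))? 3*exp(t)*sin(2*t)/7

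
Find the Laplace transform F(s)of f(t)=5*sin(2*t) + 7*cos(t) 7*s/(s^2 + 1) + 10/(s^2 + 4)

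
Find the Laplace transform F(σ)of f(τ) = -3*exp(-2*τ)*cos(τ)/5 3*(-σ - 2)/(5*((σ + 2)^2 + 1))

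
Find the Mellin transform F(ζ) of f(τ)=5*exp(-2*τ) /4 5*gamma(ζ) /(4*2^ζ) 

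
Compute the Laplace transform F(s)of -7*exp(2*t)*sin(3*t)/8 -21/(8*(s - 2)^2+72)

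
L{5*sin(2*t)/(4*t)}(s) 5*atan(2/s)/4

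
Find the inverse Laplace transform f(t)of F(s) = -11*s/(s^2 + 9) -11*cos(3*t)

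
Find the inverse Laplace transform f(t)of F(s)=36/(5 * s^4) 6 * t^3/5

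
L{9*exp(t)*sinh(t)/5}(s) 9/(5*s*(s - 2))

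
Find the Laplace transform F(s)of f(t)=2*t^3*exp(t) 12/(s - 1)^4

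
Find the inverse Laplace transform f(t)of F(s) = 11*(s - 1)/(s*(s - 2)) 11*exp(t)*cosh(t)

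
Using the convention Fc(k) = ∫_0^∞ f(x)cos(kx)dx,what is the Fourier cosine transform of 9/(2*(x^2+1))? 9*pi*exp(-k)/4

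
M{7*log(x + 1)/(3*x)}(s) -7*pi*csc(pi*s)/(3*s - 3)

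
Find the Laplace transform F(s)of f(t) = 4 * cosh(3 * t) 4 * s/(s^2-9)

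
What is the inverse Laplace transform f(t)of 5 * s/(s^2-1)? 5 * cosh(t)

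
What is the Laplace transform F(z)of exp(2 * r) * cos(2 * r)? (z - 2)/((z - 2)^2+4)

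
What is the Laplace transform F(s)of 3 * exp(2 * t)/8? 3/(8 * (s - 2))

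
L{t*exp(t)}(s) (s - 1)^(-2)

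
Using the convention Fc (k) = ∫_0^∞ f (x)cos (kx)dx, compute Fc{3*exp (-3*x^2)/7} sqrt (3)*sqrt (pi)*exp (-k^2/12)/14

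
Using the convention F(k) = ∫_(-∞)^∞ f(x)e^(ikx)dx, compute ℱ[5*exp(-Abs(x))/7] 10/(7*(k^2 + 1))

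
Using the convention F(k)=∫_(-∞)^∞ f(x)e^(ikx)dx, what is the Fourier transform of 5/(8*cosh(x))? 5*pi/(8*cosh(pi*k/2))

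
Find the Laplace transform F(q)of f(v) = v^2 2/q^3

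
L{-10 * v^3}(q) -60/q^4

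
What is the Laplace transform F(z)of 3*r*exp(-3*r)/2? 3/(2*(z + 3)^2)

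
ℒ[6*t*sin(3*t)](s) 36*s/(s^2 + 9)^2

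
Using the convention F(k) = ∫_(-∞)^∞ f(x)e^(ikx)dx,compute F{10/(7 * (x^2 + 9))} 10 * pi * exp(-3 * Abs(k))/21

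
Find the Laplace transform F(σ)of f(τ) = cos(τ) σ/(σ^2 + 1)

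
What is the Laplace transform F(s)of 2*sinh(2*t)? 4/(s^2 - 4)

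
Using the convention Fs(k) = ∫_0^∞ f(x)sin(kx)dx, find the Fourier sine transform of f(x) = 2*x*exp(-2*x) 8*k/(k^2 + 4)^2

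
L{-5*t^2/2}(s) -5/s^3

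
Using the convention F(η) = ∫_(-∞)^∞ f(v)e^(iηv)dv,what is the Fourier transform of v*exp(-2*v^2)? sqrt(2)*I*sqrt(pi)*η*exp(-η^2/8)/8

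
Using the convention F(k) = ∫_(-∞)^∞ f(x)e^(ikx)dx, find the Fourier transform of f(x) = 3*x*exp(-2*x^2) 3*sqrt(2)*I*sqrt(pi)*k*exp(-k^2/8)/8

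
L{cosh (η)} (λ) λ/ (λ^2-1)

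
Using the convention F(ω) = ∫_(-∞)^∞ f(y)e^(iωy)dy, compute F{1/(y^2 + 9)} pi * exp(-3 * Abs(ω))/3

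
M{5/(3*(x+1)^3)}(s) 5*pi*(s - 2)*(s - 1)/(6*sin(pi*s))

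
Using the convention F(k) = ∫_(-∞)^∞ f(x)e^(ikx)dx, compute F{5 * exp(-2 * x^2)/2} 5 * sqrt(2) * sqrt(pi) * exp(-k^2/8)/4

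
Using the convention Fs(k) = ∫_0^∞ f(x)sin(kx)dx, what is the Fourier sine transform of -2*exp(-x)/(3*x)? -2*atan(k)/3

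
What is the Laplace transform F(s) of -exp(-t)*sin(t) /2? -1/(2*(s+1) ^2+2) 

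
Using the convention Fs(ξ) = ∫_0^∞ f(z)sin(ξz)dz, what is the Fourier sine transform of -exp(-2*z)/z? -atan(ξ/2)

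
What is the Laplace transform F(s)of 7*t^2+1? 14/s^3+1/s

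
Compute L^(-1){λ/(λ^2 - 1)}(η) cosh(η)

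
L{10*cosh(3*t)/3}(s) 10*s/(3*(s^2 - 9))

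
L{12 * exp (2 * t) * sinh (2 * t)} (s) 24/ (s * (s - 4))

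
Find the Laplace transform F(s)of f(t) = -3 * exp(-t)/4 -3/(4 * s + 4)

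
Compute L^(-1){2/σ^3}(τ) τ^2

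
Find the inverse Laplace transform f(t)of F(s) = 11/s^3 11*t^2/2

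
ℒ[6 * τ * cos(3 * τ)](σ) 6 * (σ^2 - 9)/(σ^2 + 9)^2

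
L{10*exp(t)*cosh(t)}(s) 10*(s - 1)/(s*(s - 2))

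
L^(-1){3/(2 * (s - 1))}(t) 3 * exp(t)/2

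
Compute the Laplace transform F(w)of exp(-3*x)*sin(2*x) 2/((w + 3)^2 + 4)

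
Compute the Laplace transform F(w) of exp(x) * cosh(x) (w - 1) /(w * (w - 2) ) 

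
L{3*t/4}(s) 3/(4*s^2)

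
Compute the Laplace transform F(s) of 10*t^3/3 20/s^4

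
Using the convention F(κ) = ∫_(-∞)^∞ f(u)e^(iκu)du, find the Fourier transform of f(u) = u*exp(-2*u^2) sqrt(2)*I*sqrt(pi)*κ*exp(-κ^2/8)/8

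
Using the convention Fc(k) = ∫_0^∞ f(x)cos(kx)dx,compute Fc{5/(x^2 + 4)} 5*pi*exp(-2*k)/4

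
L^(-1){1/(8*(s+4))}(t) exp(-4*t)/8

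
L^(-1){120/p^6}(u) u^5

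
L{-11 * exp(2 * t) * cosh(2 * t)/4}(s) 11 * (2 - s)/(4 * s * (s - 4))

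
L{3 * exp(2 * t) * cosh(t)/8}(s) 3 * (s - 2)/(8 * ((s - 2)^2 - 1))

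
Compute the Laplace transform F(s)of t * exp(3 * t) (s - 3)^(-2)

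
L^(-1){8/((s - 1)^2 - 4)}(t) 4 * exp(t) * sinh(2 * t)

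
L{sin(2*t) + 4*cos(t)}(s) 2/(s^2 + 4) + 4*s/(s^2 + 1)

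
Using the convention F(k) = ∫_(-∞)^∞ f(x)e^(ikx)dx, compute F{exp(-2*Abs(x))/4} 1/(k^2 + 4)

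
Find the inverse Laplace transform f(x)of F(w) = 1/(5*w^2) x/5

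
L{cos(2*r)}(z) z/(z^2+4)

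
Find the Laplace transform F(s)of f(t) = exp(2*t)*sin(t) 1/((s - 2)^2 + 1)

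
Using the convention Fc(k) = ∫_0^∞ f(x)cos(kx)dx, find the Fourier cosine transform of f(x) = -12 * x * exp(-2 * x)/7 12 * (k^2 - 4)/(7 * (k^2 + 4)^2)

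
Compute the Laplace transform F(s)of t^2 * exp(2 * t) 2/(s - 2)^3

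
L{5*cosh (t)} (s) 5*s/ (s^2-1)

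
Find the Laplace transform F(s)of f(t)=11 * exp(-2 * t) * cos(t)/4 11 * (s + 2)/(4 * ((s + 2)^2 + 1))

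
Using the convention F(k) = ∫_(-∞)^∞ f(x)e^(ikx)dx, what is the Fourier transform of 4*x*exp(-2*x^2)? sqrt(2)*I*sqrt(pi)*k*exp(-k^2/8)/2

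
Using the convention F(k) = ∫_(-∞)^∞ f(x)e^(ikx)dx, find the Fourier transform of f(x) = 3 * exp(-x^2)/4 3 * sqrt(pi) * exp(-k^2/4)/4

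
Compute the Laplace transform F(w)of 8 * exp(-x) 8/(w + 1)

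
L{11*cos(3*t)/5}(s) 11*s/(5*(s^2 + 9))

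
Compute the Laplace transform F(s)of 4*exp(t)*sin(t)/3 4/(3*((s - 1)^2 + 1))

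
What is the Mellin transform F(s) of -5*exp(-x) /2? -5*gamma(s) /2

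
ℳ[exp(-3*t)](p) gamma(p)/3^p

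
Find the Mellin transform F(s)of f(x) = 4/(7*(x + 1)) 4*pi*csc(pi*s)/7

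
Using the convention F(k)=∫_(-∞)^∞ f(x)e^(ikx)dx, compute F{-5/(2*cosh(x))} -5*pi/(2*cosh(pi*k/2))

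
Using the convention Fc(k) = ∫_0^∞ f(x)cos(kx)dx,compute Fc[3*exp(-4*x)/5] 12/(5*(k^2 + 16))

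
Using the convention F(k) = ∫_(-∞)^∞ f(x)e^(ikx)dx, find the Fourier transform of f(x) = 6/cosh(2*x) 3*pi/cosh(pi*k/4)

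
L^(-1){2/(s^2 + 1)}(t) 2 * sin(t)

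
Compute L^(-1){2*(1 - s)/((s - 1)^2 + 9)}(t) -2*exp(t)*cos(3*t)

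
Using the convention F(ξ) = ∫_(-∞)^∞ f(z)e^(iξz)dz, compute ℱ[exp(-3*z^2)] sqrt(3)*sqrt(pi)*exp(-ξ^2/12)/3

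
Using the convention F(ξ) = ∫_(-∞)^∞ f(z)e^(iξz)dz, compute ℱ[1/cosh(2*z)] pi/(2*cosh(pi*ξ/4))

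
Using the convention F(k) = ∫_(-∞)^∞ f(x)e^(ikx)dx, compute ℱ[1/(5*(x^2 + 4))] pi*exp(-2*Abs(k))/10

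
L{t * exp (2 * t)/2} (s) 1/ (2 * (s - 2)^2)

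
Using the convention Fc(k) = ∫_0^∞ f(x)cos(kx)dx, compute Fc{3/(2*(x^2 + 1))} 3*pi*exp(-k)/4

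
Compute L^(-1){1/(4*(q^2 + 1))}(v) sin(v)/4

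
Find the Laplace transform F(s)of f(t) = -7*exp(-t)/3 -7/(3*s+3)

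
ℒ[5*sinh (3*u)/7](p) 15/ (7*(p^2-9))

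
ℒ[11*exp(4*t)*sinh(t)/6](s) 11/(6*((s - 4)^2-1))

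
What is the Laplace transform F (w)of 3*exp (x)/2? 3/ (2*(w - 1))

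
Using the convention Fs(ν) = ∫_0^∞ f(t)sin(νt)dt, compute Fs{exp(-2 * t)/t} atan(ν/2)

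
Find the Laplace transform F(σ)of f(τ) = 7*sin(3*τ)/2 21/(2*(σ^2 + 9))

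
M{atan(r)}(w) -pi*sec(pi*w/2)/(2*w)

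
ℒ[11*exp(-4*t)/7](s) 11/(7*(s + 4))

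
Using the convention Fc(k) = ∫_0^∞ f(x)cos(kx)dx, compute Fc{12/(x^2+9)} 2 * pi * exp(-3 * k)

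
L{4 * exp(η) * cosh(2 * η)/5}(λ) 4 * (λ - 1)/(5 * ((λ - 1)^2 - 4))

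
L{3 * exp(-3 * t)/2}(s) 3/(2 * (s + 3))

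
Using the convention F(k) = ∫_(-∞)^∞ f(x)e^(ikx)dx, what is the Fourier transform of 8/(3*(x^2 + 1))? 8*pi*exp(-Abs(k))/3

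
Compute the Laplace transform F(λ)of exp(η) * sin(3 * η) 3/((λ - 1)^2 + 9)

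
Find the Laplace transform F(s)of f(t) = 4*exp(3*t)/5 4/(5*(s - 3))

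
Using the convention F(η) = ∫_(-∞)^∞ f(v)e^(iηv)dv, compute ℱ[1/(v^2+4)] pi * exp(-2 * Abs(η))/2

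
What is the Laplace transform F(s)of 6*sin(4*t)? 24/(s^2 + 16)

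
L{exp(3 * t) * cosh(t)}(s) (s - 3)/((s - 3)^2 - 1)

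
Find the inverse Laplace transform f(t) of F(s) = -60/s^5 -5 * t^4/2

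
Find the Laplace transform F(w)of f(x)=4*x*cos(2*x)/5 4*(w^2 - 4)/(5*(w^2+4)^2)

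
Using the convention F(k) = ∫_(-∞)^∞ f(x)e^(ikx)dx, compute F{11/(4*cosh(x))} 11*pi/(4*cosh(pi*k/2))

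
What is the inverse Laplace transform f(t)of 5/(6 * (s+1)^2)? 5 * t * exp(-t)/6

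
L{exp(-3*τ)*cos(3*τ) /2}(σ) (σ + 3) /(2*((σ + 3) ^2 + 9) ) 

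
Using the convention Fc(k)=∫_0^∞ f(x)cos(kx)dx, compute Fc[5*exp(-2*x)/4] 5/(2*(k^2 + 4))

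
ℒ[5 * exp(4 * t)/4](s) 5/(4 * (s - 4))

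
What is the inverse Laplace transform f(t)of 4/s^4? 2 * t^3/3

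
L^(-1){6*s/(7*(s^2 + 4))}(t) 6*cos(2*t)/7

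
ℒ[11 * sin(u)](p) 11/(p^2 + 1)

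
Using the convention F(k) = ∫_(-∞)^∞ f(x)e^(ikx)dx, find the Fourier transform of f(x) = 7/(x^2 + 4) 7*pi*exp(-2*Abs(k))/2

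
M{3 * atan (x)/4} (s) -3 * pi * sec (pi * s/2)/ (8 * s)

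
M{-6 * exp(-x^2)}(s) -3 * gamma(s/2)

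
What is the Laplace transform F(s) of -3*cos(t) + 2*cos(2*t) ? 2*s/(s^2 + 4)-3*s/(s^2 + 1) 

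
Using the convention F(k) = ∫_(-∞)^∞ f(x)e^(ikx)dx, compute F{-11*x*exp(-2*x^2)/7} -11*sqrt(2)*I*sqrt(pi)*k*exp(-k^2/8)/56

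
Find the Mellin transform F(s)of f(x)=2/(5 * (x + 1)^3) pi * (s - 2) * (s - 1)/(5 * sin(pi * s))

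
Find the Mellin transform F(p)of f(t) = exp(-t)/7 gamma(p)/7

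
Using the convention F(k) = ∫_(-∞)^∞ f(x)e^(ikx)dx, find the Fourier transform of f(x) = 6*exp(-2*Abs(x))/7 24/(7*(k^2 + 4))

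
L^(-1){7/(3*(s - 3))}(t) 7*exp(3*t)/3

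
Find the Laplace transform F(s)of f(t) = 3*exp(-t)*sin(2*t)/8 3/(4*((s + 1)^2 + 4))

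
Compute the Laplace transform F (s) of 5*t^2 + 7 7/s + 10/s^3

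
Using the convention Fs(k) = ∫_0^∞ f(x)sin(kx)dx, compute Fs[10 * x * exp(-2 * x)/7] 40 * k/(7 * (k^2 + 4)^2)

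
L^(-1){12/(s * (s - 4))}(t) 6 * exp(2 * t) * sinh(2 * t)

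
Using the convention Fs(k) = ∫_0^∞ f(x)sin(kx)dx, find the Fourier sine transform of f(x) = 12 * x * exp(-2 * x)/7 48 * k/(7 * (k^2 + 4)^2)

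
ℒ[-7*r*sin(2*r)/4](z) -7*z/(z^2 + 4)^2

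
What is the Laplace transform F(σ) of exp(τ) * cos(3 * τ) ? (σ - 1) /((σ - 1) ^2+9) 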